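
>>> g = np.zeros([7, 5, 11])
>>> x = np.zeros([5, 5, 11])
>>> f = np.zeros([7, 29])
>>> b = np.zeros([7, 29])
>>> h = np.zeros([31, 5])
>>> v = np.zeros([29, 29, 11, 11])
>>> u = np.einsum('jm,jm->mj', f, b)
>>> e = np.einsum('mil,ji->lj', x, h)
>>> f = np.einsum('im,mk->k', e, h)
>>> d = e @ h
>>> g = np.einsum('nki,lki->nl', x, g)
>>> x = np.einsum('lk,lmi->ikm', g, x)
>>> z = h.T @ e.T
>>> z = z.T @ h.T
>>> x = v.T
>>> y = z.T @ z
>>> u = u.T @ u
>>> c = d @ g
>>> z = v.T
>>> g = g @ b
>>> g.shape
(5, 29)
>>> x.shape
(11, 11, 29, 29)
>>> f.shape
(5,)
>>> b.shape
(7, 29)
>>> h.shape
(31, 5)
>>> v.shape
(29, 29, 11, 11)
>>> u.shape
(7, 7)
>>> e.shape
(11, 31)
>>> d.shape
(11, 5)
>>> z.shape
(11, 11, 29, 29)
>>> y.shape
(31, 31)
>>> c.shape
(11, 7)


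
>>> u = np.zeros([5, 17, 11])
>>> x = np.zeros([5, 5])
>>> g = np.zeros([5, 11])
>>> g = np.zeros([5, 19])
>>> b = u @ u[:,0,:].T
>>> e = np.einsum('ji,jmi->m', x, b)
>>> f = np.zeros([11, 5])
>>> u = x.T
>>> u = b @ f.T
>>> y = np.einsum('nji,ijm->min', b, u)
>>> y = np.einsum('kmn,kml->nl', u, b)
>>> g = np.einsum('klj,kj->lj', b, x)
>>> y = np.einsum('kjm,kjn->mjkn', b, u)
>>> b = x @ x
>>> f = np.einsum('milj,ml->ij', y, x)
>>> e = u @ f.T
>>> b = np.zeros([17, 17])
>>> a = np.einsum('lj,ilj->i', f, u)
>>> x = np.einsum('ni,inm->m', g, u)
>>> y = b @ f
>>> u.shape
(5, 17, 11)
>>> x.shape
(11,)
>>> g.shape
(17, 5)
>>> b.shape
(17, 17)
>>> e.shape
(5, 17, 17)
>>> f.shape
(17, 11)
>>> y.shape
(17, 11)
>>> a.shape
(5,)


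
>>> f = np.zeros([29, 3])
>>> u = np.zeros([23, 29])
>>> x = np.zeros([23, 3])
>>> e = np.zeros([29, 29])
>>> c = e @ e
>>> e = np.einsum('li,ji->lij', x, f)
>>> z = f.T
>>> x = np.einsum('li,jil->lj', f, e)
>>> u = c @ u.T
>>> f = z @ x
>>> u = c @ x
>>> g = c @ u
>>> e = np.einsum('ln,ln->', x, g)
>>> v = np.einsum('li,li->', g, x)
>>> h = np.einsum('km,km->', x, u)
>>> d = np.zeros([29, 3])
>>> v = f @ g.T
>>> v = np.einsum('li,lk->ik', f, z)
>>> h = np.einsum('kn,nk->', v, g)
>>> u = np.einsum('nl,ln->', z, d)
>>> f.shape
(3, 23)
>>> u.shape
()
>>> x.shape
(29, 23)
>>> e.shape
()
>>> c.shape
(29, 29)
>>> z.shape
(3, 29)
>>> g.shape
(29, 23)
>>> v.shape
(23, 29)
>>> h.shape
()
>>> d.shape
(29, 3)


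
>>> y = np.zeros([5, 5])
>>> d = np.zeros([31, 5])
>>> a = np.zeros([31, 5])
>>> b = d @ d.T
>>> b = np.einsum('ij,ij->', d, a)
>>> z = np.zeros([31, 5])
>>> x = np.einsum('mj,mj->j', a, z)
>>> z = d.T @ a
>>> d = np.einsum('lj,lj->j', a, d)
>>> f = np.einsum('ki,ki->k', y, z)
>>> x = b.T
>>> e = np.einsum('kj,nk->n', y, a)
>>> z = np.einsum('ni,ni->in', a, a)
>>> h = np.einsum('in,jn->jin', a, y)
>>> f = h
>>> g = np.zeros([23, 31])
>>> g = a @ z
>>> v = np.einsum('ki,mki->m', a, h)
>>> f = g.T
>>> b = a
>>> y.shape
(5, 5)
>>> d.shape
(5,)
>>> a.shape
(31, 5)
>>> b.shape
(31, 5)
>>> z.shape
(5, 31)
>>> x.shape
()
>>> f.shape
(31, 31)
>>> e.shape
(31,)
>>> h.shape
(5, 31, 5)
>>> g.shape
(31, 31)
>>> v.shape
(5,)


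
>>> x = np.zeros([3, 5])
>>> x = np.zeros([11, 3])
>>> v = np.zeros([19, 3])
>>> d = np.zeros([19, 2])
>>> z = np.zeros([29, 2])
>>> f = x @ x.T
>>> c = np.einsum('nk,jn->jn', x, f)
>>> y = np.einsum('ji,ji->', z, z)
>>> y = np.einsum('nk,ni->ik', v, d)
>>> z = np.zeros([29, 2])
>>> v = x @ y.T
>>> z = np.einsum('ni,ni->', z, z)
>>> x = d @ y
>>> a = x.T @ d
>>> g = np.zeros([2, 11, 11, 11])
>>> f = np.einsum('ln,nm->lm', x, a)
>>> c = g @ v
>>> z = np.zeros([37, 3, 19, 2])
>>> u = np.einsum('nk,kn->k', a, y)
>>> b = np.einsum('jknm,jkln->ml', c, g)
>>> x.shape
(19, 3)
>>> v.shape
(11, 2)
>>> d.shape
(19, 2)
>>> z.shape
(37, 3, 19, 2)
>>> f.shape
(19, 2)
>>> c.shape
(2, 11, 11, 2)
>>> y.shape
(2, 3)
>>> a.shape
(3, 2)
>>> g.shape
(2, 11, 11, 11)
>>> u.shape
(2,)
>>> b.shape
(2, 11)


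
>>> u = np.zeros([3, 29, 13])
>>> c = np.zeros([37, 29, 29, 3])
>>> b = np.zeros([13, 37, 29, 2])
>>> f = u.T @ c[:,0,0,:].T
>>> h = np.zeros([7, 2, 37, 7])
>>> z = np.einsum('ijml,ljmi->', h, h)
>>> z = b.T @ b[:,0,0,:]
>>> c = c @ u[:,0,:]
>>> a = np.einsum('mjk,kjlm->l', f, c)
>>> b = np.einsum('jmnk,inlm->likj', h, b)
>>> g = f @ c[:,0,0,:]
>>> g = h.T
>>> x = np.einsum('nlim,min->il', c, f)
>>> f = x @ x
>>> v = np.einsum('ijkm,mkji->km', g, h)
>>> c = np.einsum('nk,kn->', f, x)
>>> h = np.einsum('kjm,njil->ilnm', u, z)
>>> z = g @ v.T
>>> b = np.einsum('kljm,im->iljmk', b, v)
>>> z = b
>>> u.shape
(3, 29, 13)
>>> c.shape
()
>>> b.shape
(2, 13, 7, 7, 29)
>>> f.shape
(29, 29)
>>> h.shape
(37, 2, 2, 13)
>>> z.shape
(2, 13, 7, 7, 29)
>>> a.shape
(29,)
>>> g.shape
(7, 37, 2, 7)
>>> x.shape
(29, 29)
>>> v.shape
(2, 7)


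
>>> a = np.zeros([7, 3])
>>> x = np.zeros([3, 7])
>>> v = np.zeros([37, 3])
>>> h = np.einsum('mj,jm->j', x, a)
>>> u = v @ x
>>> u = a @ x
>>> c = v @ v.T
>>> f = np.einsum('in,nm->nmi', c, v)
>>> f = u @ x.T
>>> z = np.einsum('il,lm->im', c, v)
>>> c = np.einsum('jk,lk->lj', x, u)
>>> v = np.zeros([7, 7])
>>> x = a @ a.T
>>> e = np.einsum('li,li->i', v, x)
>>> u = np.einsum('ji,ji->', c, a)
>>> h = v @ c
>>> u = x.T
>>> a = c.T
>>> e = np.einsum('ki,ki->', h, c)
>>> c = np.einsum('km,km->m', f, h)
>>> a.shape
(3, 7)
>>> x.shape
(7, 7)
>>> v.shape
(7, 7)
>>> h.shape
(7, 3)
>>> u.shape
(7, 7)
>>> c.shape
(3,)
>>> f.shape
(7, 3)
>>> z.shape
(37, 3)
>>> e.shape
()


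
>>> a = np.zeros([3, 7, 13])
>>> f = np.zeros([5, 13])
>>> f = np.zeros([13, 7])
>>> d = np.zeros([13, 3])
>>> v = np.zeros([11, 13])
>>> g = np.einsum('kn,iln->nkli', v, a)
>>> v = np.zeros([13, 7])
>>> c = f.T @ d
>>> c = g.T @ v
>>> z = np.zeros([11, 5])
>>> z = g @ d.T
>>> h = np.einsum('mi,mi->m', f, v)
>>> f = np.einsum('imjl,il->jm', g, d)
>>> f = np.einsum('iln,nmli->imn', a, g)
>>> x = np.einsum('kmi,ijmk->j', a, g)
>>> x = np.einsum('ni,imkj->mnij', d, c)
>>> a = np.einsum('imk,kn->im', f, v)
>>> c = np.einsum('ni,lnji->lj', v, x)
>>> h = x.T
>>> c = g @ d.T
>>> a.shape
(3, 11)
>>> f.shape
(3, 11, 13)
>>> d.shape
(13, 3)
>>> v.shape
(13, 7)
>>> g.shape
(13, 11, 7, 3)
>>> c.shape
(13, 11, 7, 13)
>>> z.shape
(13, 11, 7, 13)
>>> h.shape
(7, 3, 13, 7)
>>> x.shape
(7, 13, 3, 7)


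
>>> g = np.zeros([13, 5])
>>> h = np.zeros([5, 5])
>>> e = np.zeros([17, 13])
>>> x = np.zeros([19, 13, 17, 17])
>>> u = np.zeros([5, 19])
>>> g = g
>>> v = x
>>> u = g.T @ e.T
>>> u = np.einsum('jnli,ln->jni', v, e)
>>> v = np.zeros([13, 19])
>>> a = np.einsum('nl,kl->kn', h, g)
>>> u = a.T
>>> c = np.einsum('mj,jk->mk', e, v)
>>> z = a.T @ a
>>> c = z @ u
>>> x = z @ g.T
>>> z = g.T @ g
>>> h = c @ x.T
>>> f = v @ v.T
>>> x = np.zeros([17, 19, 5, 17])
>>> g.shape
(13, 5)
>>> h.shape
(5, 5)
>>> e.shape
(17, 13)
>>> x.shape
(17, 19, 5, 17)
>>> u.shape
(5, 13)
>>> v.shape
(13, 19)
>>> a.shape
(13, 5)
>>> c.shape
(5, 13)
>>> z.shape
(5, 5)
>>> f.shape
(13, 13)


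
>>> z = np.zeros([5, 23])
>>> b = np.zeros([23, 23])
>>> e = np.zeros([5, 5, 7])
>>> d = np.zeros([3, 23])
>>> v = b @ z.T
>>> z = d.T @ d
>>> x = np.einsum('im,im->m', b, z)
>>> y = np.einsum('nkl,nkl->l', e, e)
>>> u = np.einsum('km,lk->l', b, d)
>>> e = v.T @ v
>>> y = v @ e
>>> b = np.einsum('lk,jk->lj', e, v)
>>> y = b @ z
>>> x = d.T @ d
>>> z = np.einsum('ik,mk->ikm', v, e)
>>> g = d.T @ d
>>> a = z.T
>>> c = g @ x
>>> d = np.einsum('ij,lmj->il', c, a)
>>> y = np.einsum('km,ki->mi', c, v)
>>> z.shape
(23, 5, 5)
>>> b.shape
(5, 23)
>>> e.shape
(5, 5)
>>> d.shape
(23, 5)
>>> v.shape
(23, 5)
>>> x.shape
(23, 23)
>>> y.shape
(23, 5)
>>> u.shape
(3,)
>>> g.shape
(23, 23)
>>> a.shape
(5, 5, 23)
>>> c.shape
(23, 23)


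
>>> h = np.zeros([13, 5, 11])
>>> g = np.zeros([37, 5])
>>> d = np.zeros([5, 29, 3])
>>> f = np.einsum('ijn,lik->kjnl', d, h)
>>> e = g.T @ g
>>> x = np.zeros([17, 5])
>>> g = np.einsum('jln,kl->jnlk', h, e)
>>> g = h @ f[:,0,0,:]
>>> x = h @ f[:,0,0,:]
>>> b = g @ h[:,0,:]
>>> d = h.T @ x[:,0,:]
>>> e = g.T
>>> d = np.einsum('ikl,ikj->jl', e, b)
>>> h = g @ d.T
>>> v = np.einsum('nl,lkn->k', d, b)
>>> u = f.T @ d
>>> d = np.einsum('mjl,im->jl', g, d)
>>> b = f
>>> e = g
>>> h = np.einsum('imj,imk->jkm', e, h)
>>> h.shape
(13, 11, 5)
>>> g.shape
(13, 5, 13)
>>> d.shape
(5, 13)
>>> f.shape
(11, 29, 3, 13)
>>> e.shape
(13, 5, 13)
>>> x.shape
(13, 5, 13)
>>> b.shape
(11, 29, 3, 13)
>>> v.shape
(5,)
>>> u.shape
(13, 3, 29, 13)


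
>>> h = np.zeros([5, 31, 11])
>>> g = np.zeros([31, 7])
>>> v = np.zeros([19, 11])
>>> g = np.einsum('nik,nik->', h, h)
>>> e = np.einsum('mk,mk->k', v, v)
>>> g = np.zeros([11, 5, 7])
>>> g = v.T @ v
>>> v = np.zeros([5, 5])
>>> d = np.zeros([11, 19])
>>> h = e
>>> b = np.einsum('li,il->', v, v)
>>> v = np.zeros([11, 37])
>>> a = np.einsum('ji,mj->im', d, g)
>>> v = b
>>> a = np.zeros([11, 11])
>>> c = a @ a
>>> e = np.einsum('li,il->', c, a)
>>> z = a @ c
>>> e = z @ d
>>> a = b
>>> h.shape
(11,)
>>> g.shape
(11, 11)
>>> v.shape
()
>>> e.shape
(11, 19)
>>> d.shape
(11, 19)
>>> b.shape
()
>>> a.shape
()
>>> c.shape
(11, 11)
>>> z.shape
(11, 11)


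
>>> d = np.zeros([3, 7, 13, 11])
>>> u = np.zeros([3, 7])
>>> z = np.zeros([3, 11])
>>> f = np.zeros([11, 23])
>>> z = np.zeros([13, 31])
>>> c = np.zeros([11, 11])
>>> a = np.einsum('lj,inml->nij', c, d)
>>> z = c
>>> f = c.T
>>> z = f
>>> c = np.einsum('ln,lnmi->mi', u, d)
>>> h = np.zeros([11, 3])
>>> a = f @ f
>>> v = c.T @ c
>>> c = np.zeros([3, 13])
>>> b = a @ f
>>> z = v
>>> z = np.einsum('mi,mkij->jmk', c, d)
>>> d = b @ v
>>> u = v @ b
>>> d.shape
(11, 11)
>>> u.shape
(11, 11)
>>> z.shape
(11, 3, 7)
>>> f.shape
(11, 11)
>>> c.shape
(3, 13)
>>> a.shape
(11, 11)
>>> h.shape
(11, 3)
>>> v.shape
(11, 11)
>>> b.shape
(11, 11)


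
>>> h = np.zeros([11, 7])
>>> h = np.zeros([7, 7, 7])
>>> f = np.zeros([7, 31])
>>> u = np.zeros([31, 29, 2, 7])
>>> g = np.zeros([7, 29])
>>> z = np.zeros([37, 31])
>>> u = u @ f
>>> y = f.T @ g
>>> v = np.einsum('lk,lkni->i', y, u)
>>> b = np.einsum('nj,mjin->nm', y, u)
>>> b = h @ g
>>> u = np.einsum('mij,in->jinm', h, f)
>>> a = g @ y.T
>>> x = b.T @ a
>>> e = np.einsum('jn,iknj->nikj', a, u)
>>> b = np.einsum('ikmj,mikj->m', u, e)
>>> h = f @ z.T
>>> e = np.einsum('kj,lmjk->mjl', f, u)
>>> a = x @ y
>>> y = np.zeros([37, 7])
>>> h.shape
(7, 37)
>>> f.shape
(7, 31)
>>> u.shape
(7, 7, 31, 7)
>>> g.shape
(7, 29)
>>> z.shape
(37, 31)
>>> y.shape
(37, 7)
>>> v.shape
(31,)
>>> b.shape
(31,)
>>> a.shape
(29, 7, 29)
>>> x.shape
(29, 7, 31)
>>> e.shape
(7, 31, 7)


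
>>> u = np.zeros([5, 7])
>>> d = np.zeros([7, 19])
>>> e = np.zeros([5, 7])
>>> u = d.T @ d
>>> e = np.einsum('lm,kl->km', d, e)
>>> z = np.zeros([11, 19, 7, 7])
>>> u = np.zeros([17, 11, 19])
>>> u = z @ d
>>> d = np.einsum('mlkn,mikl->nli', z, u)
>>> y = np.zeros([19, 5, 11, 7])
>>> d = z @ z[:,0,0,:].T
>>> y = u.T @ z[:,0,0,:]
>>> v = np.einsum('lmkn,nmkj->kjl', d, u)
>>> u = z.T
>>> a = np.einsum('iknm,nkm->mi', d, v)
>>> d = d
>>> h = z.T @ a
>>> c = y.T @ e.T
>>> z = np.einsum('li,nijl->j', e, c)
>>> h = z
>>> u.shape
(7, 7, 19, 11)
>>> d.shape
(11, 19, 7, 11)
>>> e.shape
(5, 19)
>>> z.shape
(7,)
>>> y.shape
(19, 7, 19, 7)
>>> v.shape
(7, 19, 11)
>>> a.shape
(11, 11)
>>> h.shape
(7,)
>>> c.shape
(7, 19, 7, 5)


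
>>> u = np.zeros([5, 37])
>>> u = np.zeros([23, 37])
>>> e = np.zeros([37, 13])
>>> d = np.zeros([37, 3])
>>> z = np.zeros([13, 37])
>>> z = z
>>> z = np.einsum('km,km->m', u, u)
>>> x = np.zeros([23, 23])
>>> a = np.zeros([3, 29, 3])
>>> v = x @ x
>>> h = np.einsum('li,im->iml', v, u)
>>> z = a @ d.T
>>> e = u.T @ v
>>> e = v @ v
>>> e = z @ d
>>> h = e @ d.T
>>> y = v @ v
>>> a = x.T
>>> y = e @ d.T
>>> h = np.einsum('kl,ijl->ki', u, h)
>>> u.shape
(23, 37)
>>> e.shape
(3, 29, 3)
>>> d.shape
(37, 3)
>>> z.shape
(3, 29, 37)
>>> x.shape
(23, 23)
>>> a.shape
(23, 23)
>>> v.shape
(23, 23)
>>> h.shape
(23, 3)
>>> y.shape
(3, 29, 37)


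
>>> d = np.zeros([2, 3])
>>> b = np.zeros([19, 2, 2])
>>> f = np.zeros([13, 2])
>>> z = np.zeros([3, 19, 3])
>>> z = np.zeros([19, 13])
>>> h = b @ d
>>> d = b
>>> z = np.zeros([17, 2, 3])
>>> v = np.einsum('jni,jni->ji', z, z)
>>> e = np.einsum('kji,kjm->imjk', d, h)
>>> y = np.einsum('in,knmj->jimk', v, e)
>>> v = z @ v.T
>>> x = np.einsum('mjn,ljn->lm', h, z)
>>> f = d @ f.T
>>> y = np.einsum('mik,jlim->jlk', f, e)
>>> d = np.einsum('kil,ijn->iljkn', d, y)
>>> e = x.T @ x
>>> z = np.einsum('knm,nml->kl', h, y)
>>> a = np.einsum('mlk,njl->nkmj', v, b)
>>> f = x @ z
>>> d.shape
(2, 2, 3, 19, 13)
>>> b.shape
(19, 2, 2)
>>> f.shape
(17, 13)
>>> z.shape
(19, 13)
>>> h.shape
(19, 2, 3)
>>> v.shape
(17, 2, 17)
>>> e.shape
(19, 19)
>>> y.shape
(2, 3, 13)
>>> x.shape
(17, 19)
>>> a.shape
(19, 17, 17, 2)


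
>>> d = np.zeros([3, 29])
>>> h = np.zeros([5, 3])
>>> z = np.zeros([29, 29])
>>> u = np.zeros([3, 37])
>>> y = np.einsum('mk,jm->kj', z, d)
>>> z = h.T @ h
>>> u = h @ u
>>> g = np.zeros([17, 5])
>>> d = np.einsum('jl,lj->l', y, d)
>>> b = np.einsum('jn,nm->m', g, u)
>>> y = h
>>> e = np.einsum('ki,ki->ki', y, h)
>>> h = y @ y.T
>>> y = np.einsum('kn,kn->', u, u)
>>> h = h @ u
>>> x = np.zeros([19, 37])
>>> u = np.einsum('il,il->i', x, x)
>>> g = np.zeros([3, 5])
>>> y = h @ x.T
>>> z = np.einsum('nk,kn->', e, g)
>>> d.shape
(3,)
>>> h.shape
(5, 37)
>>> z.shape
()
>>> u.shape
(19,)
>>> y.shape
(5, 19)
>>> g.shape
(3, 5)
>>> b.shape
(37,)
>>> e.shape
(5, 3)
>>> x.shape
(19, 37)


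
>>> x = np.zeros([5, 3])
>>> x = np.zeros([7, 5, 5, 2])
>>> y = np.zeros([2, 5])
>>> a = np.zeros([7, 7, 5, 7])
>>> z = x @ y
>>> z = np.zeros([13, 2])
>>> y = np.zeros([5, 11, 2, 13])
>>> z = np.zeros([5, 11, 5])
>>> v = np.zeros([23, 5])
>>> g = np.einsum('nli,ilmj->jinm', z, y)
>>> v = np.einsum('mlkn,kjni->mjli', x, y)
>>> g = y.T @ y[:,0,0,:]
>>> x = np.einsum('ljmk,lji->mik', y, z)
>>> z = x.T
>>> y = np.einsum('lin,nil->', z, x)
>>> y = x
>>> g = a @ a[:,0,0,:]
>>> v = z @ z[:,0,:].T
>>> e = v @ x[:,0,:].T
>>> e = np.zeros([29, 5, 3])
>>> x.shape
(2, 5, 13)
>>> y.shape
(2, 5, 13)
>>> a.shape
(7, 7, 5, 7)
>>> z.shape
(13, 5, 2)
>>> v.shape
(13, 5, 13)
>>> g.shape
(7, 7, 5, 7)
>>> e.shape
(29, 5, 3)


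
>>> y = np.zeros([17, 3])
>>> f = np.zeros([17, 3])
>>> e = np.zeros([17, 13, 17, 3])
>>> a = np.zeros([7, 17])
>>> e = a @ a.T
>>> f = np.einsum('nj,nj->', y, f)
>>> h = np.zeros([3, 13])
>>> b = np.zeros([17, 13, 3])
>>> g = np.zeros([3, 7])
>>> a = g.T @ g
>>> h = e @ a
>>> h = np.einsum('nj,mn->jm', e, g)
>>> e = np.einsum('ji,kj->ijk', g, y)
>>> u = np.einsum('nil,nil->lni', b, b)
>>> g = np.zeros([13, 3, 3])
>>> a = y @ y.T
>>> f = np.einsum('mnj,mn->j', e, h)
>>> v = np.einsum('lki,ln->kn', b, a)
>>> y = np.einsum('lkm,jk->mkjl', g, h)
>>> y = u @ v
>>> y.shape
(3, 17, 17)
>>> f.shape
(17,)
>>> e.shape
(7, 3, 17)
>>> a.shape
(17, 17)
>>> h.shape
(7, 3)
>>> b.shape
(17, 13, 3)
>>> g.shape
(13, 3, 3)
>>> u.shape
(3, 17, 13)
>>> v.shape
(13, 17)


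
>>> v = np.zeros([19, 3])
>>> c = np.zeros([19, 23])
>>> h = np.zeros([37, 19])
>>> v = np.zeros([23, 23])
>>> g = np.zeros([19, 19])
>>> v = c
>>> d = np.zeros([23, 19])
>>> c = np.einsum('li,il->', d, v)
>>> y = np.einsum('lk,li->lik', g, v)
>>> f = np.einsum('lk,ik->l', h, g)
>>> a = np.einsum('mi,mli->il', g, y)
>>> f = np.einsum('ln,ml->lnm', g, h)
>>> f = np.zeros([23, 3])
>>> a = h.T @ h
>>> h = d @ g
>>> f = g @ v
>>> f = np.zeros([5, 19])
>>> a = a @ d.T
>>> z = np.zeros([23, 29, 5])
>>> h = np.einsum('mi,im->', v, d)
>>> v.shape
(19, 23)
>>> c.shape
()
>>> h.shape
()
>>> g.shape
(19, 19)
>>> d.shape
(23, 19)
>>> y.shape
(19, 23, 19)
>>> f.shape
(5, 19)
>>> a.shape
(19, 23)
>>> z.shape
(23, 29, 5)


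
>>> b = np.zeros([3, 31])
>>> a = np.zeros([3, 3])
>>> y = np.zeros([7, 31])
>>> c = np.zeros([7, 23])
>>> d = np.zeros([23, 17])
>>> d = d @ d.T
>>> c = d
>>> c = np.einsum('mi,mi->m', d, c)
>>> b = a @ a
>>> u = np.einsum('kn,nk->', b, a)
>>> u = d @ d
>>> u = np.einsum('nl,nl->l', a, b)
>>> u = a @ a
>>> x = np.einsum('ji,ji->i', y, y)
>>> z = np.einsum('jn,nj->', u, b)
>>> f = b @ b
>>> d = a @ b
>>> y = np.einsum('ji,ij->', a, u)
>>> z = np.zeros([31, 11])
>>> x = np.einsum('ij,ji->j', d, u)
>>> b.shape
(3, 3)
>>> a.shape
(3, 3)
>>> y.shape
()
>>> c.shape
(23,)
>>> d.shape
(3, 3)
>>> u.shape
(3, 3)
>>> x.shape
(3,)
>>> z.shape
(31, 11)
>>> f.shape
(3, 3)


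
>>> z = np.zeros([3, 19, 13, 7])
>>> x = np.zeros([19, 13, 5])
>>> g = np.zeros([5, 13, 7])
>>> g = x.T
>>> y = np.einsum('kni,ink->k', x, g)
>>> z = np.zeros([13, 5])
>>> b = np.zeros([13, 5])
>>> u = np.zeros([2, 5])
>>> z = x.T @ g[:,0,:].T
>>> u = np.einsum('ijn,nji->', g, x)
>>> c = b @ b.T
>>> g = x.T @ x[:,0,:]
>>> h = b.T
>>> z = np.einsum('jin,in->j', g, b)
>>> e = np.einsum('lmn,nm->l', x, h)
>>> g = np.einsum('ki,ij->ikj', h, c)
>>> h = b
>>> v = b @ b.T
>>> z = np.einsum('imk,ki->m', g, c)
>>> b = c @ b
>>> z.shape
(5,)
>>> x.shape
(19, 13, 5)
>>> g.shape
(13, 5, 13)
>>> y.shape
(19,)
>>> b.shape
(13, 5)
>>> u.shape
()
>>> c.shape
(13, 13)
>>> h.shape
(13, 5)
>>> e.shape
(19,)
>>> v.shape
(13, 13)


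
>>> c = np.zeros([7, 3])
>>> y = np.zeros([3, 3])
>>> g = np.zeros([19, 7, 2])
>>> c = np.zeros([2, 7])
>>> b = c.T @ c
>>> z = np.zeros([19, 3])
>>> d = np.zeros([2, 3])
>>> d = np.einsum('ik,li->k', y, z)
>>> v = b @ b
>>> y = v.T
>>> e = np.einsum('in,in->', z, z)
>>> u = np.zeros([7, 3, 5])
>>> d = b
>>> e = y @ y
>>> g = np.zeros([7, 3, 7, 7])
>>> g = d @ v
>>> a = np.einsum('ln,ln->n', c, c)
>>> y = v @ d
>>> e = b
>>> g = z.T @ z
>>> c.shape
(2, 7)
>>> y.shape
(7, 7)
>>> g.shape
(3, 3)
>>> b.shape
(7, 7)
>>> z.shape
(19, 3)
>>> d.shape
(7, 7)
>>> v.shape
(7, 7)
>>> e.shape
(7, 7)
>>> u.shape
(7, 3, 5)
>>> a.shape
(7,)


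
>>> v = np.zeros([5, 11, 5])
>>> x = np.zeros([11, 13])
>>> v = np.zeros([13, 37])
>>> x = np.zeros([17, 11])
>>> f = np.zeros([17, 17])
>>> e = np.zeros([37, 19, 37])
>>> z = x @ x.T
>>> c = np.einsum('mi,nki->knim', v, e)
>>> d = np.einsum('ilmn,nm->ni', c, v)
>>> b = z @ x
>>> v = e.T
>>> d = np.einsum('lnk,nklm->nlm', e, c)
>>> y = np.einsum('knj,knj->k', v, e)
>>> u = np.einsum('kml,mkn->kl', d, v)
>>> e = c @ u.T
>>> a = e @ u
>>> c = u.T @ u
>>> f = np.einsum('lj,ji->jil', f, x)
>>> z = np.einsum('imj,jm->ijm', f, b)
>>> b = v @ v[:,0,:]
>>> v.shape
(37, 19, 37)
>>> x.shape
(17, 11)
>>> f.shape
(17, 11, 17)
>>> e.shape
(19, 37, 37, 19)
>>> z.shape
(17, 17, 11)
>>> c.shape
(13, 13)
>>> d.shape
(19, 37, 13)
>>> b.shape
(37, 19, 37)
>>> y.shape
(37,)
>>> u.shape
(19, 13)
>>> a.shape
(19, 37, 37, 13)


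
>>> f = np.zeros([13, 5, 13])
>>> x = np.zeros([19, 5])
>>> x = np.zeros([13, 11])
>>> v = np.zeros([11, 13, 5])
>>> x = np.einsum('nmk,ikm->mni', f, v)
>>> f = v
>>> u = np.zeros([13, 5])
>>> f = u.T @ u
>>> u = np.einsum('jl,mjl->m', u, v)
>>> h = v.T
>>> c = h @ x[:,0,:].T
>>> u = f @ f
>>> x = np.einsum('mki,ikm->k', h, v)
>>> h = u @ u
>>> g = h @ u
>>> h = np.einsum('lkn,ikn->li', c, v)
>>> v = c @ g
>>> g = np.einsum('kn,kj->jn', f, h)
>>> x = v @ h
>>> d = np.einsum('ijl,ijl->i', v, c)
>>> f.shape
(5, 5)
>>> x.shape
(5, 13, 11)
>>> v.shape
(5, 13, 5)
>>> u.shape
(5, 5)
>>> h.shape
(5, 11)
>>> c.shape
(5, 13, 5)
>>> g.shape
(11, 5)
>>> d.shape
(5,)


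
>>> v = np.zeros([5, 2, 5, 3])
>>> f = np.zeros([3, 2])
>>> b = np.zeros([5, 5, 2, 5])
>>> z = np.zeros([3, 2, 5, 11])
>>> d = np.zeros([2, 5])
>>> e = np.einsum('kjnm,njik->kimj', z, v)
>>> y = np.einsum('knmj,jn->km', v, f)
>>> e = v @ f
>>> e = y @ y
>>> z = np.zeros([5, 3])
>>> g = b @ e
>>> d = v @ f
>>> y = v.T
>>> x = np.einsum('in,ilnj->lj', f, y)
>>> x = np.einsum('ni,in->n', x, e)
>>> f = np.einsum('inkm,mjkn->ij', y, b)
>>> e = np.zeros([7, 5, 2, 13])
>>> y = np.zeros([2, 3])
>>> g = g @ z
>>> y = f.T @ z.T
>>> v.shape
(5, 2, 5, 3)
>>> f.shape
(3, 5)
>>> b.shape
(5, 5, 2, 5)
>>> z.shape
(5, 3)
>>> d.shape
(5, 2, 5, 2)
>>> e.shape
(7, 5, 2, 13)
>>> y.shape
(5, 5)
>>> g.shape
(5, 5, 2, 3)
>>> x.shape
(5,)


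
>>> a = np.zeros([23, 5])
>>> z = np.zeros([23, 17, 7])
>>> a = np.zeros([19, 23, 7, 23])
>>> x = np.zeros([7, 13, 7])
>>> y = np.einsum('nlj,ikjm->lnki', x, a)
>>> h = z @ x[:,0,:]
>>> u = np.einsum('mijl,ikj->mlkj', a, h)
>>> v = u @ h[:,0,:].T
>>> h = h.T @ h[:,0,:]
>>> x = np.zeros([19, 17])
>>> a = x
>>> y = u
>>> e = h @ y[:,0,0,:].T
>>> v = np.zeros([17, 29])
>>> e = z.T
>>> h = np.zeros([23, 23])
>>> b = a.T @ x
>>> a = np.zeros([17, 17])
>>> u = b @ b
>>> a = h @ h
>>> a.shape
(23, 23)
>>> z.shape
(23, 17, 7)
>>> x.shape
(19, 17)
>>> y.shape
(19, 23, 17, 7)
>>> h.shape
(23, 23)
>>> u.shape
(17, 17)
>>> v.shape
(17, 29)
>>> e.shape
(7, 17, 23)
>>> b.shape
(17, 17)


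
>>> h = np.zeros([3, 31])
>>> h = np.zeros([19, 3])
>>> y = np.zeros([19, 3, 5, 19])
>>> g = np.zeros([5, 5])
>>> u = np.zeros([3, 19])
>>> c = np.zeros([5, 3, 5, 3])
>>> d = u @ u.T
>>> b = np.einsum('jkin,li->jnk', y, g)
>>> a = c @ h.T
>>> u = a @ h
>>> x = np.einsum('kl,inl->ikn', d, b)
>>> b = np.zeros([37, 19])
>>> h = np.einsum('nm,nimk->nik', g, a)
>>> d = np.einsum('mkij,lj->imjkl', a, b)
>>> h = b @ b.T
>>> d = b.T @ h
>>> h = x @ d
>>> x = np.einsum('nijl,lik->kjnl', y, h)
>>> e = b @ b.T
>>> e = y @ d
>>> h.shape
(19, 3, 37)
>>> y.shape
(19, 3, 5, 19)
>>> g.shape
(5, 5)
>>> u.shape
(5, 3, 5, 3)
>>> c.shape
(5, 3, 5, 3)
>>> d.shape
(19, 37)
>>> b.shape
(37, 19)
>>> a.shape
(5, 3, 5, 19)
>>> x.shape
(37, 5, 19, 19)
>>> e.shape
(19, 3, 5, 37)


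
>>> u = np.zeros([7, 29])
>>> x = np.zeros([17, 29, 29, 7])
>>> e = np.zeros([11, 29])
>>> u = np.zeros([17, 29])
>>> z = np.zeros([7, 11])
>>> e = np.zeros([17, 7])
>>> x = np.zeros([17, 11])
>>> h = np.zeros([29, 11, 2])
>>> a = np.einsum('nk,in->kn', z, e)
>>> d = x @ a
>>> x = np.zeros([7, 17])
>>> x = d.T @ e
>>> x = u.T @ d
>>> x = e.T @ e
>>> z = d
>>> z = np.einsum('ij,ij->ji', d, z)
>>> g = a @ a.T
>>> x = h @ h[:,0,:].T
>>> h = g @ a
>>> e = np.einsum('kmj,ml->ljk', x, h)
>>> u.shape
(17, 29)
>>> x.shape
(29, 11, 29)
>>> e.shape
(7, 29, 29)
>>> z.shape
(7, 17)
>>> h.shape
(11, 7)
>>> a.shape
(11, 7)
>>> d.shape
(17, 7)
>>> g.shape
(11, 11)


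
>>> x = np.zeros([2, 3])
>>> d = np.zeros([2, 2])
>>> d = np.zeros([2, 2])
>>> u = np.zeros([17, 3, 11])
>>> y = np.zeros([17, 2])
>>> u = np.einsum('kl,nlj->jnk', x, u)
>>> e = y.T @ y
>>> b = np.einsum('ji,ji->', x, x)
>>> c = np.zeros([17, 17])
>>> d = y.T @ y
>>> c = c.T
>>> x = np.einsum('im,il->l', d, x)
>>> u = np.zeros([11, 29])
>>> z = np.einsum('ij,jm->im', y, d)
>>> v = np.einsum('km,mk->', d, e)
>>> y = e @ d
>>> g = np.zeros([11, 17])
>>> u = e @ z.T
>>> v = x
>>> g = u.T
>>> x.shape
(3,)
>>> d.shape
(2, 2)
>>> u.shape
(2, 17)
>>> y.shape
(2, 2)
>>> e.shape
(2, 2)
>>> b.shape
()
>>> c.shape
(17, 17)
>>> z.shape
(17, 2)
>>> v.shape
(3,)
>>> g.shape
(17, 2)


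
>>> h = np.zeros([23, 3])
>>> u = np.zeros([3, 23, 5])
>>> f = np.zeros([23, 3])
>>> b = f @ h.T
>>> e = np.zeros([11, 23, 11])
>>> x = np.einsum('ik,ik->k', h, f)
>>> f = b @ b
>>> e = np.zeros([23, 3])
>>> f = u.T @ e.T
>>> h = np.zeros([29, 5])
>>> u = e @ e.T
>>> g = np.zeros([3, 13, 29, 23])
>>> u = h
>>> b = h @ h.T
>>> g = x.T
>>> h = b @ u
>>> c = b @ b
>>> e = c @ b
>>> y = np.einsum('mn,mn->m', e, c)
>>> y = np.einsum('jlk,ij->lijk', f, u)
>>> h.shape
(29, 5)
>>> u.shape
(29, 5)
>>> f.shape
(5, 23, 23)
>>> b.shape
(29, 29)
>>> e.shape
(29, 29)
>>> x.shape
(3,)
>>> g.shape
(3,)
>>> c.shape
(29, 29)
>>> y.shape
(23, 29, 5, 23)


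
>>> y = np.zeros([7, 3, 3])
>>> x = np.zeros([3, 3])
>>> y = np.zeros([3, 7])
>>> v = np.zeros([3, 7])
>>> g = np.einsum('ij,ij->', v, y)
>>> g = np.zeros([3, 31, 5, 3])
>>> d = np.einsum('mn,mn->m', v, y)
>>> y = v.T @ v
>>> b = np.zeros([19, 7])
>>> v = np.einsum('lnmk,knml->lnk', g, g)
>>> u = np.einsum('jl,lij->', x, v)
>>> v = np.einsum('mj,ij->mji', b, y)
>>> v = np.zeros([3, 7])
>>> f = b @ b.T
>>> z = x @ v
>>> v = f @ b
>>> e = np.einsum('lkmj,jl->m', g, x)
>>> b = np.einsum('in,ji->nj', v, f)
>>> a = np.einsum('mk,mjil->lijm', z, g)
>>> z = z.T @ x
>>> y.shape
(7, 7)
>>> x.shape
(3, 3)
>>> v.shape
(19, 7)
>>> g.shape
(3, 31, 5, 3)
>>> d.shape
(3,)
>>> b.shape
(7, 19)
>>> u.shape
()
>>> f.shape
(19, 19)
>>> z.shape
(7, 3)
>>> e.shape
(5,)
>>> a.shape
(3, 5, 31, 3)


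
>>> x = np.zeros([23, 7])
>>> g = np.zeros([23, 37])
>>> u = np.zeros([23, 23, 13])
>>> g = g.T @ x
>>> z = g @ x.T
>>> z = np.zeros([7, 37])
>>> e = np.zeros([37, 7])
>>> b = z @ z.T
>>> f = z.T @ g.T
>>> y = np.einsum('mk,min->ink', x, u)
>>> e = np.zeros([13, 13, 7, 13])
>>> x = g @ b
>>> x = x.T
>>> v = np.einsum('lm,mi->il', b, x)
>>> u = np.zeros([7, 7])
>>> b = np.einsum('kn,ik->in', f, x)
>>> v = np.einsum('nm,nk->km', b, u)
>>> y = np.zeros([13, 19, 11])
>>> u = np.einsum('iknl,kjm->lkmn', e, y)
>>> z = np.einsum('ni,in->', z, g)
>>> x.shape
(7, 37)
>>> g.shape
(37, 7)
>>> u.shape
(13, 13, 11, 7)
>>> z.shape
()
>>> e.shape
(13, 13, 7, 13)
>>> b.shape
(7, 37)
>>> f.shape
(37, 37)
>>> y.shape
(13, 19, 11)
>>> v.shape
(7, 37)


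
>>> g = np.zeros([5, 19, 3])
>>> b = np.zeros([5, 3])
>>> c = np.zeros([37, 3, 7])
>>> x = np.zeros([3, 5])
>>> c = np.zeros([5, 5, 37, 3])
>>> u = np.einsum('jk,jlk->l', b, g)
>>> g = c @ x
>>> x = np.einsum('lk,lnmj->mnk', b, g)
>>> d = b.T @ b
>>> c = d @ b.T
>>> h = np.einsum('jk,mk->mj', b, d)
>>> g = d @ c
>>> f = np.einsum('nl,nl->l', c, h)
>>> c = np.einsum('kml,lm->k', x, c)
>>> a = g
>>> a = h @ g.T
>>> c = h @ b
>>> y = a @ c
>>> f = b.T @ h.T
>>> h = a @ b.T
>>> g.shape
(3, 5)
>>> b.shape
(5, 3)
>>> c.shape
(3, 3)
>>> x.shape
(37, 5, 3)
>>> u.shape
(19,)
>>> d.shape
(3, 3)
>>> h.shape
(3, 5)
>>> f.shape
(3, 3)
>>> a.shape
(3, 3)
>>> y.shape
(3, 3)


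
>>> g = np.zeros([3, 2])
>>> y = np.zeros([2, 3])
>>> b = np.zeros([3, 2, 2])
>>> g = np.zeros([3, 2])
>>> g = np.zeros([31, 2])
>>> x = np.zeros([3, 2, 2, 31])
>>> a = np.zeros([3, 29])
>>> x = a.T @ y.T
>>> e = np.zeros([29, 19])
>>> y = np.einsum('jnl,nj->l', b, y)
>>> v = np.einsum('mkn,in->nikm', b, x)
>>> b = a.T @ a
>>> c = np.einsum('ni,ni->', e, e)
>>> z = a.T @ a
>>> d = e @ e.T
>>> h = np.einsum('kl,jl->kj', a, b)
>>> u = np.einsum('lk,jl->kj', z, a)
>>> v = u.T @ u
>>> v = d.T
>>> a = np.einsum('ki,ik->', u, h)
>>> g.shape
(31, 2)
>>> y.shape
(2,)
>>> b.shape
(29, 29)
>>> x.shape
(29, 2)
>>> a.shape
()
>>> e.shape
(29, 19)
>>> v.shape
(29, 29)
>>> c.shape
()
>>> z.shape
(29, 29)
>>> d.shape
(29, 29)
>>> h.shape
(3, 29)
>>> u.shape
(29, 3)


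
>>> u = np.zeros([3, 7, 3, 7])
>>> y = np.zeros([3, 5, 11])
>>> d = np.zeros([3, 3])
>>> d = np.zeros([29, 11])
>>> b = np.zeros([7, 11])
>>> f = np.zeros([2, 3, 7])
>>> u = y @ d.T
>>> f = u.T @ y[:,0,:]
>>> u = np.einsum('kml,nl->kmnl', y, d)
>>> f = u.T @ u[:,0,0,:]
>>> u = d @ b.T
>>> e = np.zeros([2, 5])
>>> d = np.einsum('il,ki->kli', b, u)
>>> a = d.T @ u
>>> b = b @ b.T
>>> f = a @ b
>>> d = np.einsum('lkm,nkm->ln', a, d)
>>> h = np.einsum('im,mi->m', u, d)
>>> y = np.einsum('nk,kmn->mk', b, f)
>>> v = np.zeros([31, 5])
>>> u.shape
(29, 7)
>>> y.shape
(11, 7)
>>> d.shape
(7, 29)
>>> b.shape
(7, 7)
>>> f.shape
(7, 11, 7)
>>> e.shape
(2, 5)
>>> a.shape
(7, 11, 7)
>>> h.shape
(7,)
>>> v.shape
(31, 5)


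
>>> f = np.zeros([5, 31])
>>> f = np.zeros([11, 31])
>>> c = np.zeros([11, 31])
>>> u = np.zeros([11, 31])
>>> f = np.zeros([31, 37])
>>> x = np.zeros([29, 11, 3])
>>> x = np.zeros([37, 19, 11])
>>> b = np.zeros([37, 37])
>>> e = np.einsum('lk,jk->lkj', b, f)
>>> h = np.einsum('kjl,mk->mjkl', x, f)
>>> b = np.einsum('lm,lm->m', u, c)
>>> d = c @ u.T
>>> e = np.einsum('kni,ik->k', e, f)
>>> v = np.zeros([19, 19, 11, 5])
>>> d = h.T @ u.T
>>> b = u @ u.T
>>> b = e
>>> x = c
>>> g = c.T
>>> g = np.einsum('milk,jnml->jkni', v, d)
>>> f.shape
(31, 37)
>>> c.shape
(11, 31)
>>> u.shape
(11, 31)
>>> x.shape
(11, 31)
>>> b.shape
(37,)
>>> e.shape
(37,)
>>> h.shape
(31, 19, 37, 11)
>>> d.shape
(11, 37, 19, 11)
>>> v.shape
(19, 19, 11, 5)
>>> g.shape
(11, 5, 37, 19)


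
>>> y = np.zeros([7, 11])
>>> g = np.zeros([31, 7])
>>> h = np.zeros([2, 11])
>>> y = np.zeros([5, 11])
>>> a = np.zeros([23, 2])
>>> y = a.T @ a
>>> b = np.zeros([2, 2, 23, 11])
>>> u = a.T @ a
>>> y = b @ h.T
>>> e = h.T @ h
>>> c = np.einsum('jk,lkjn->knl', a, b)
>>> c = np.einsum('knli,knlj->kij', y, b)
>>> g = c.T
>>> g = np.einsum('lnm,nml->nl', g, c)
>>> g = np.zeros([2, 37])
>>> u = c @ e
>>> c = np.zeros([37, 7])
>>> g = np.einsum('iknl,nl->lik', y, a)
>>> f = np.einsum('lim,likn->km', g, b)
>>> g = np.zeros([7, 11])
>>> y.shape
(2, 2, 23, 2)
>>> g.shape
(7, 11)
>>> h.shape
(2, 11)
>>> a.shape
(23, 2)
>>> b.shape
(2, 2, 23, 11)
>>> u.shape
(2, 2, 11)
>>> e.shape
(11, 11)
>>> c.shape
(37, 7)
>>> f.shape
(23, 2)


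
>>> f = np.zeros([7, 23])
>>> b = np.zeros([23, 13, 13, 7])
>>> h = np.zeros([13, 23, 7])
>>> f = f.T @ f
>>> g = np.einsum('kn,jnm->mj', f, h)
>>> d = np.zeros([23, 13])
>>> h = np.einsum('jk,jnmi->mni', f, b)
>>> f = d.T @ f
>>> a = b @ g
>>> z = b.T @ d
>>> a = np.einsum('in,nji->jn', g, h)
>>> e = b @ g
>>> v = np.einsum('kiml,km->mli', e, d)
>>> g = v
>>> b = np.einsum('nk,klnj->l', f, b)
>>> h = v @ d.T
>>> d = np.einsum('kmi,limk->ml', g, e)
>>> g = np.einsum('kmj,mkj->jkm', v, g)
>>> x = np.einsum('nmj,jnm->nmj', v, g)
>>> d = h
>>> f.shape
(13, 23)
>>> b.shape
(13,)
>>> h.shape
(13, 13, 23)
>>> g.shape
(13, 13, 13)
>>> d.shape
(13, 13, 23)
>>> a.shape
(13, 13)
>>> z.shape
(7, 13, 13, 13)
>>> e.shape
(23, 13, 13, 13)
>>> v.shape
(13, 13, 13)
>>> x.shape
(13, 13, 13)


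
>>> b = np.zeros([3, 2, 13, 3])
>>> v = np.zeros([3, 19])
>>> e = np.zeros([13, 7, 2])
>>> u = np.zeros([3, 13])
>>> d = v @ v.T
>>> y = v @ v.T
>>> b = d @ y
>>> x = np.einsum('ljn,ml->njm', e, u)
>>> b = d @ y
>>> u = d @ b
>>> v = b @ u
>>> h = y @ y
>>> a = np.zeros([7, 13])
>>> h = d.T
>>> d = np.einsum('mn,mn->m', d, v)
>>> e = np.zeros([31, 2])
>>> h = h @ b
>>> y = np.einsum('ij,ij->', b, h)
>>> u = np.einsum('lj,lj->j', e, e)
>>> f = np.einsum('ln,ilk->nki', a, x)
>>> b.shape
(3, 3)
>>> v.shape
(3, 3)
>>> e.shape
(31, 2)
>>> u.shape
(2,)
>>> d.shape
(3,)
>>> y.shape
()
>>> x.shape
(2, 7, 3)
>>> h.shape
(3, 3)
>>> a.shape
(7, 13)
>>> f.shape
(13, 3, 2)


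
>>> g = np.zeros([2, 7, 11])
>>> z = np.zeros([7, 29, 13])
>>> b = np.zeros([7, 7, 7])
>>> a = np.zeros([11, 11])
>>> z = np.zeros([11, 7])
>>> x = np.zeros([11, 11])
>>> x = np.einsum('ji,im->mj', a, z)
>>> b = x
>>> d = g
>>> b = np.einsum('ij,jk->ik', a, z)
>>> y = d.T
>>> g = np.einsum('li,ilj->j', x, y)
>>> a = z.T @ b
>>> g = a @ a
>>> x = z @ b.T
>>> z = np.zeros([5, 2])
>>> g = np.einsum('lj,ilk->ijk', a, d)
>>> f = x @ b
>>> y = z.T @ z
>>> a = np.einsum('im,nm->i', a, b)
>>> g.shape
(2, 7, 11)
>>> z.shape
(5, 2)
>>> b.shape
(11, 7)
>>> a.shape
(7,)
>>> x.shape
(11, 11)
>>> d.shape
(2, 7, 11)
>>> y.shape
(2, 2)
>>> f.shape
(11, 7)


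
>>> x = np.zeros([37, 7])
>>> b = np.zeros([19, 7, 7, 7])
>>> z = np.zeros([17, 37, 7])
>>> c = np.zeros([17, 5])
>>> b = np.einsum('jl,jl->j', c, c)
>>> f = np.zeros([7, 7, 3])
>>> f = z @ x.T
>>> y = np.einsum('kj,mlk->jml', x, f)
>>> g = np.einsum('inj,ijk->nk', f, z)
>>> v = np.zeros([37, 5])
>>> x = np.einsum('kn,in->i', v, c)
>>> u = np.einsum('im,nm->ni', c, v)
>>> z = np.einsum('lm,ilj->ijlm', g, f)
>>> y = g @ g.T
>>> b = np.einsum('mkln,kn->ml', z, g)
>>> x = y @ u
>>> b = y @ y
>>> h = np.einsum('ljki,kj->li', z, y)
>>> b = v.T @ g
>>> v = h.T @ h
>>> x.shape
(37, 17)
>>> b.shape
(5, 7)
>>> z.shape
(17, 37, 37, 7)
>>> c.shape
(17, 5)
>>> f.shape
(17, 37, 37)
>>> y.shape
(37, 37)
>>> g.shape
(37, 7)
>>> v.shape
(7, 7)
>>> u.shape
(37, 17)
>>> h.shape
(17, 7)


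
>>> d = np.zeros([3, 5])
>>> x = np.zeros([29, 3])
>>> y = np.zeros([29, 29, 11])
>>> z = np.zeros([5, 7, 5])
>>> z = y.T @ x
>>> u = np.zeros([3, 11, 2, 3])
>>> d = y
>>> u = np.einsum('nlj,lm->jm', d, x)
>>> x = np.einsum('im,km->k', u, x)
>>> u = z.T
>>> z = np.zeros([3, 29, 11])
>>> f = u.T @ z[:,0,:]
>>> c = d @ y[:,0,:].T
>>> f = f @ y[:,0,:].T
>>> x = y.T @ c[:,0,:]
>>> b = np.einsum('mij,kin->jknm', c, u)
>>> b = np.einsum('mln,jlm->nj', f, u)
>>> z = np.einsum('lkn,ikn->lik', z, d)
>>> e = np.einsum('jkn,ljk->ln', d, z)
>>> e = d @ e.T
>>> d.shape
(29, 29, 11)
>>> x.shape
(11, 29, 29)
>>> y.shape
(29, 29, 11)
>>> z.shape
(3, 29, 29)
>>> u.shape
(3, 29, 11)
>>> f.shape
(11, 29, 29)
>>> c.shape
(29, 29, 29)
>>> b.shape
(29, 3)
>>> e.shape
(29, 29, 3)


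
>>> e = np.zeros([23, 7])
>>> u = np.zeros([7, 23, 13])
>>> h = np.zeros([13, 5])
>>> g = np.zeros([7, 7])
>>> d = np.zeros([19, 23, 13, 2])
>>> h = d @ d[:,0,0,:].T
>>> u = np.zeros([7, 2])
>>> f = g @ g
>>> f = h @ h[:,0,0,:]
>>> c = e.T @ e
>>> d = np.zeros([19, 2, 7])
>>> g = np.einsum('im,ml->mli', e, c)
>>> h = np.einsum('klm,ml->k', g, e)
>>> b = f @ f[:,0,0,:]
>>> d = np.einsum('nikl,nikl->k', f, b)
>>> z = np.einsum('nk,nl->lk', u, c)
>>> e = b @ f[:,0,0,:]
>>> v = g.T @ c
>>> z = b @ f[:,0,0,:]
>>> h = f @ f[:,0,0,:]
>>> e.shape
(19, 23, 13, 19)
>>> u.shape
(7, 2)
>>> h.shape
(19, 23, 13, 19)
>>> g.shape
(7, 7, 23)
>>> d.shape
(13,)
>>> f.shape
(19, 23, 13, 19)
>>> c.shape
(7, 7)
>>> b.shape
(19, 23, 13, 19)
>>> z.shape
(19, 23, 13, 19)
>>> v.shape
(23, 7, 7)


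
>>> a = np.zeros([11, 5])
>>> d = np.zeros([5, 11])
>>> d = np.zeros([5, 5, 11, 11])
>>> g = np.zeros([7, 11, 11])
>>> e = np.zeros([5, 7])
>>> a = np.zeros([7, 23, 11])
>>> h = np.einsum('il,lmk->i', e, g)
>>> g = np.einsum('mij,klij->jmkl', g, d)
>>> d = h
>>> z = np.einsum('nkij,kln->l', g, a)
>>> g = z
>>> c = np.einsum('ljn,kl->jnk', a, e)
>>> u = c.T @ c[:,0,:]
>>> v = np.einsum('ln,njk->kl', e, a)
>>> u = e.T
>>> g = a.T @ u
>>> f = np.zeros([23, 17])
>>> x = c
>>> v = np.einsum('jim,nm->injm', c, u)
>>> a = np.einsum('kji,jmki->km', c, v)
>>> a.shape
(23, 7)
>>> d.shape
(5,)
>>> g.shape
(11, 23, 5)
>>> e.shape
(5, 7)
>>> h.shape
(5,)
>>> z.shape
(23,)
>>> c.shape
(23, 11, 5)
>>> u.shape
(7, 5)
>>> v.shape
(11, 7, 23, 5)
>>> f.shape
(23, 17)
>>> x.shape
(23, 11, 5)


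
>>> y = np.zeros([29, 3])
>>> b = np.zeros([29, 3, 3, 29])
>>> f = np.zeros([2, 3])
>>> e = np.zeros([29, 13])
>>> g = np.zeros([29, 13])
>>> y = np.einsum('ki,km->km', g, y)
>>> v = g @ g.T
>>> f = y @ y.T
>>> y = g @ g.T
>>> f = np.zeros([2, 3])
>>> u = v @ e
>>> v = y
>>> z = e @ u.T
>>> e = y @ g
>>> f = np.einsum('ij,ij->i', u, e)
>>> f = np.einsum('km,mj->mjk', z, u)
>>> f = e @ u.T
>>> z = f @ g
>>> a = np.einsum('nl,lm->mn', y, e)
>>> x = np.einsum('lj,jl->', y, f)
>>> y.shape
(29, 29)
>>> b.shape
(29, 3, 3, 29)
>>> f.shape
(29, 29)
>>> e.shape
(29, 13)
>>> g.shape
(29, 13)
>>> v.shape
(29, 29)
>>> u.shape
(29, 13)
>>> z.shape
(29, 13)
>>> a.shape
(13, 29)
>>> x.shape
()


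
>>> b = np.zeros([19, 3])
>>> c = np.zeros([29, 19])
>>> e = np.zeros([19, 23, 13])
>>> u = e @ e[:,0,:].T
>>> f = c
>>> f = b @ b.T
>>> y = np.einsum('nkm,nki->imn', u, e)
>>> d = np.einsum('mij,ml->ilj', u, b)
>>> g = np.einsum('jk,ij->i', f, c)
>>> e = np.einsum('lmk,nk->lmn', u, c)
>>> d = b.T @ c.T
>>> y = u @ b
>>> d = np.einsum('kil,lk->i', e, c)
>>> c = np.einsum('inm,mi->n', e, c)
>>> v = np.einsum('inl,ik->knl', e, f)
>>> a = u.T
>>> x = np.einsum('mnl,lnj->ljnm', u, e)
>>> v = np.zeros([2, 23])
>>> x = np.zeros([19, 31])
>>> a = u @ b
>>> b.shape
(19, 3)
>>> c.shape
(23,)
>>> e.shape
(19, 23, 29)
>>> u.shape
(19, 23, 19)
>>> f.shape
(19, 19)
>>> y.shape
(19, 23, 3)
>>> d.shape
(23,)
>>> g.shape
(29,)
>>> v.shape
(2, 23)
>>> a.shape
(19, 23, 3)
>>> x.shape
(19, 31)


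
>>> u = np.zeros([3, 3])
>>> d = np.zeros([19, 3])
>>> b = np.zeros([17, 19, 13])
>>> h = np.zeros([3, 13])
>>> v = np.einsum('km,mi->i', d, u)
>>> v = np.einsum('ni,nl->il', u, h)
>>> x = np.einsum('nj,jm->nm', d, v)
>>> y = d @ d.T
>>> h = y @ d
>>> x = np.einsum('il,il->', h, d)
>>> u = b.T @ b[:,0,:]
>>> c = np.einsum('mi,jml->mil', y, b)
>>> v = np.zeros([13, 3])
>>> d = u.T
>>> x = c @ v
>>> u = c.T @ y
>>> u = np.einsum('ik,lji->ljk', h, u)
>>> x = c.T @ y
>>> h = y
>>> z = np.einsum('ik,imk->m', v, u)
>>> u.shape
(13, 19, 3)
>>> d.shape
(13, 19, 13)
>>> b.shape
(17, 19, 13)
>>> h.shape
(19, 19)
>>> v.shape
(13, 3)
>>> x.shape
(13, 19, 19)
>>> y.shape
(19, 19)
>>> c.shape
(19, 19, 13)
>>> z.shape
(19,)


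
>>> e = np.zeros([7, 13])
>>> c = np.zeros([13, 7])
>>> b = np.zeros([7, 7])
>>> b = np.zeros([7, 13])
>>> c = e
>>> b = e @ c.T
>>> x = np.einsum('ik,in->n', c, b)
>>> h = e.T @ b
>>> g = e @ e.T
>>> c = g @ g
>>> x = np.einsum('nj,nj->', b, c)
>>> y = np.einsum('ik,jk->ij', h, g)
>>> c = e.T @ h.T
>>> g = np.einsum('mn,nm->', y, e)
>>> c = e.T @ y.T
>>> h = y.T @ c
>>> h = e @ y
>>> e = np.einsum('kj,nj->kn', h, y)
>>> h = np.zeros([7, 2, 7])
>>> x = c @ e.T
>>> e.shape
(7, 13)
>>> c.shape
(13, 13)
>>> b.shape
(7, 7)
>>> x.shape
(13, 7)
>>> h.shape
(7, 2, 7)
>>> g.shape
()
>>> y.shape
(13, 7)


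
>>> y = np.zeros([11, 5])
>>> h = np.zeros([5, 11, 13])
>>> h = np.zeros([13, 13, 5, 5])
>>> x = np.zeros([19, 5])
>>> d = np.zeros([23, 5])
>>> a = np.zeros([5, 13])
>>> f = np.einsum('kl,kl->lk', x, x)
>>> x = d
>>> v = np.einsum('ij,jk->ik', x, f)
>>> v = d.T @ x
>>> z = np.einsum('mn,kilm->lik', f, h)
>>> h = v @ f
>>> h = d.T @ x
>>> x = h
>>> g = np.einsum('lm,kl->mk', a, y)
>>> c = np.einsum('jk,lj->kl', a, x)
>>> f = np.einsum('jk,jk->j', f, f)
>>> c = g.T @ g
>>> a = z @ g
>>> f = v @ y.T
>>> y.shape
(11, 5)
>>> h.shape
(5, 5)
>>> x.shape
(5, 5)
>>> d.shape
(23, 5)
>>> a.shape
(5, 13, 11)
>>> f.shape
(5, 11)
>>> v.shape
(5, 5)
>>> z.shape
(5, 13, 13)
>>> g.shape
(13, 11)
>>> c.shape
(11, 11)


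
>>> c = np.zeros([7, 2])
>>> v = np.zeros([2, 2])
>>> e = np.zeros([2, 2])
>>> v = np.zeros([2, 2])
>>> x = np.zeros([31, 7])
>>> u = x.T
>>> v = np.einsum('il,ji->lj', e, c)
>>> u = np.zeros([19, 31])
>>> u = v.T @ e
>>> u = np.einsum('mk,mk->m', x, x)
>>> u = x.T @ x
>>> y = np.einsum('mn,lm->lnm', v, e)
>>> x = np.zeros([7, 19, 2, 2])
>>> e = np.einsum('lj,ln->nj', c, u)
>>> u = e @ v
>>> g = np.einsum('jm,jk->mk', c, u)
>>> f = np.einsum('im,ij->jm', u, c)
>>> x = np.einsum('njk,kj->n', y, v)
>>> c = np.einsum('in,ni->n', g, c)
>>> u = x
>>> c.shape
(7,)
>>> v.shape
(2, 7)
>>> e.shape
(7, 2)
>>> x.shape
(2,)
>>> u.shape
(2,)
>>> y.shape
(2, 7, 2)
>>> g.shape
(2, 7)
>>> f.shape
(2, 7)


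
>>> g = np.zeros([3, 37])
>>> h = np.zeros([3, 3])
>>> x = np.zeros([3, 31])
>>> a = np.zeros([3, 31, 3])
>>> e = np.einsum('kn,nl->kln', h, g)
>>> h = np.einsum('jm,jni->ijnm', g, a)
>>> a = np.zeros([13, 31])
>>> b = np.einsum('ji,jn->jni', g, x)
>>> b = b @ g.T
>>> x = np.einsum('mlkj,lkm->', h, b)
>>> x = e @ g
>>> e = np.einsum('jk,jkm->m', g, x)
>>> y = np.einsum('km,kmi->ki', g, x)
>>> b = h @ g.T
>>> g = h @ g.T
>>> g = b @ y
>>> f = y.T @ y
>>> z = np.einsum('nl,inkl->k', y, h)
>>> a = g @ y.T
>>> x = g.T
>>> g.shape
(3, 3, 31, 37)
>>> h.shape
(3, 3, 31, 37)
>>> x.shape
(37, 31, 3, 3)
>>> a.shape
(3, 3, 31, 3)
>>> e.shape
(37,)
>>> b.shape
(3, 3, 31, 3)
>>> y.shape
(3, 37)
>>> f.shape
(37, 37)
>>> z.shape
(31,)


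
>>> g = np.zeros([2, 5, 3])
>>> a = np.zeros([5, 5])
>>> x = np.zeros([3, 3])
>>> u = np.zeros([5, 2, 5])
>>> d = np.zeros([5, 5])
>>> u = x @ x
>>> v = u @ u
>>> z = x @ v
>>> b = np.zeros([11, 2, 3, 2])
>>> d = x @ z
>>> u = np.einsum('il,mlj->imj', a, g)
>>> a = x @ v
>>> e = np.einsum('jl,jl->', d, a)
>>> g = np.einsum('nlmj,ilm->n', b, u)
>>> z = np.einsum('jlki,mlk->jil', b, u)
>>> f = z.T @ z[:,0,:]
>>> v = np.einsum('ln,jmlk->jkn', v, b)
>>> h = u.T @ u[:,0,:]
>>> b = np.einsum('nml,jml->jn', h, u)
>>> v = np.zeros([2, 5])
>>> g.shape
(11,)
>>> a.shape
(3, 3)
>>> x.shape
(3, 3)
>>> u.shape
(5, 2, 3)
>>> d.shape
(3, 3)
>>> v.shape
(2, 5)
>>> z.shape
(11, 2, 2)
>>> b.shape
(5, 3)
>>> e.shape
()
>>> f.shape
(2, 2, 2)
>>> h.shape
(3, 2, 3)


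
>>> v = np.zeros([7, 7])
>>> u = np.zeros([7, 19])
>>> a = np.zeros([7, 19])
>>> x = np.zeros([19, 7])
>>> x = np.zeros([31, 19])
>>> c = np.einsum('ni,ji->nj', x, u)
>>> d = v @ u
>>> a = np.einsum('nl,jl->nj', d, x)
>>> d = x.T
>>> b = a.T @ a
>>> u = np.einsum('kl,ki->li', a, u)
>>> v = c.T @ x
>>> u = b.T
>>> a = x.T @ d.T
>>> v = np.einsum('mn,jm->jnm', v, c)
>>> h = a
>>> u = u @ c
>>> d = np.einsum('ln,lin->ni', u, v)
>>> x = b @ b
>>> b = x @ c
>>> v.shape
(31, 19, 7)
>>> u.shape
(31, 7)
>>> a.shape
(19, 19)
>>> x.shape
(31, 31)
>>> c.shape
(31, 7)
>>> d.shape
(7, 19)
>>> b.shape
(31, 7)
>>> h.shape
(19, 19)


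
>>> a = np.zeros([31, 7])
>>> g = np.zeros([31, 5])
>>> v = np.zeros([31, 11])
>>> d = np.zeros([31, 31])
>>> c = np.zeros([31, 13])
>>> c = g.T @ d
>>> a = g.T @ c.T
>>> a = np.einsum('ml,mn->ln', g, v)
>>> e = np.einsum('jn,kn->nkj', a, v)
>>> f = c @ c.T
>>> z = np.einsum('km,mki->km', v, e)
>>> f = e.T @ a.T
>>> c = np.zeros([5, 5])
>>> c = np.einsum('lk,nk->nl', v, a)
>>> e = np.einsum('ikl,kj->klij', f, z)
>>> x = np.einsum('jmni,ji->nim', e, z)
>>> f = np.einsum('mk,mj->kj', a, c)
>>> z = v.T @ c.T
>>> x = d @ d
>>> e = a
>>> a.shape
(5, 11)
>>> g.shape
(31, 5)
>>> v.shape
(31, 11)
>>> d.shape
(31, 31)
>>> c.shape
(5, 31)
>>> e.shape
(5, 11)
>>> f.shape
(11, 31)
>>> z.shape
(11, 5)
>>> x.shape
(31, 31)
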